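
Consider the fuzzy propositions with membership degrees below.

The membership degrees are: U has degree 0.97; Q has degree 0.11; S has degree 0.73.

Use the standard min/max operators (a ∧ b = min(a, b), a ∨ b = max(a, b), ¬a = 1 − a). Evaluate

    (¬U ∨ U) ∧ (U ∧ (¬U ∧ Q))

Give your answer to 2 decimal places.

0.03

¬U = 1 − 0.97 = 0.03
¬U ∨ U = max(a, b) on (0.03, 0.97) = 0.97
¬U = 1 − 0.97 = 0.03
¬U ∧ Q = min(a, b) on (0.03, 0.11) = 0.03
U ∧ (¬U ∧ Q) = min(a, b) on (0.97, 0.03) = 0.03
(¬U ∨ U) ∧ (U ∧ (¬U ∧ Q)) = min(a, b) on (0.97, 0.03) = 0.03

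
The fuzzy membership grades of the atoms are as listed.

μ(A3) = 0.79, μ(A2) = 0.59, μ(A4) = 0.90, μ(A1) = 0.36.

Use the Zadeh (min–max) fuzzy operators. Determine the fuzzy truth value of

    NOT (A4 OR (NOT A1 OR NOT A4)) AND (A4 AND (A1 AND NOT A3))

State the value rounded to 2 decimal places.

0.10

NOT A1 = 1 − 0.36 = 0.64
NOT A4 = 1 − 0.90 = 0.10
NOT A1 OR NOT A4 = max(a, b) on (0.64, 0.10) = 0.64
A4 OR (NOT A1 OR NOT A4) = max(a, b) on (0.90, 0.64) = 0.90
NOT (A4 OR (NOT A1 OR NOT A4)) = 1 − 0.90 = 0.10
NOT A3 = 1 − 0.79 = 0.21
A1 AND NOT A3 = min(a, b) on (0.36, 0.21) = 0.21
A4 AND (A1 AND NOT A3) = min(a, b) on (0.90, 0.21) = 0.21
NOT (A4 OR (NOT A1 OR NOT A4)) AND (A4 AND (A1 AND NOT A3)) = min(a, b) on (0.10, 0.21) = 0.10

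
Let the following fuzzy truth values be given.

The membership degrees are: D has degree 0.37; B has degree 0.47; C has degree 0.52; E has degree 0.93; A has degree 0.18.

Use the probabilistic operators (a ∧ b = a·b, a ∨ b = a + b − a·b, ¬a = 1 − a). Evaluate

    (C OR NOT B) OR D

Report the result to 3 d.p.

0.858

NOT B = 1 − 0.4700 = 0.5300
C OR NOT B = a + b − a·b on (0.5200, 0.5300) = 0.7744
(C OR NOT B) OR D = a + b − a·b on (0.7744, 0.3700) = 0.8579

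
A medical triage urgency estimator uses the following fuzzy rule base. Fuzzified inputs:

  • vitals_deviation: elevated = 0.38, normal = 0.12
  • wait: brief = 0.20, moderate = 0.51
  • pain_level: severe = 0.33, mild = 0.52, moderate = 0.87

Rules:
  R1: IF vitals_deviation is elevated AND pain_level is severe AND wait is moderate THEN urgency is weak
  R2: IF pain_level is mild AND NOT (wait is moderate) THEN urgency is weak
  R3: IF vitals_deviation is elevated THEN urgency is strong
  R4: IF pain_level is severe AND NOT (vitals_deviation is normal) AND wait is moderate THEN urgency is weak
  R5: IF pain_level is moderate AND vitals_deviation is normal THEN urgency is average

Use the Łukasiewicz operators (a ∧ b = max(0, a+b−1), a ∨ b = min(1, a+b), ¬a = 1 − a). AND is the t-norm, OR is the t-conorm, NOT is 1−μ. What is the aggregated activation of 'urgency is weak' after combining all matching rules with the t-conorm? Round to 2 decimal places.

R1: elevated=0.38, severe=0.33, moderate=0.51; AND[max(0, a+b−1)] → w = 0.00
R2: mild=0.52, ¬moderate=1−0.51=0.49; AND[max(0, a+b−1)] → w = 0.01
R3: elevated=0.38 → w = 0.38
R4: severe=0.33, ¬normal=1−0.12=0.88, moderate=0.51; AND[max(0, a+b−1)] → w = 0.00
R5: moderate=0.87, normal=0.12; AND[max(0, a+b−1)] → w = 0.00
Rules with consequent 'weak': {R1, R2, R4} → strengths 0.00, 0.01, 0.00
Aggregate via t-conorm [min(1, a+b)]: 0.01

0.01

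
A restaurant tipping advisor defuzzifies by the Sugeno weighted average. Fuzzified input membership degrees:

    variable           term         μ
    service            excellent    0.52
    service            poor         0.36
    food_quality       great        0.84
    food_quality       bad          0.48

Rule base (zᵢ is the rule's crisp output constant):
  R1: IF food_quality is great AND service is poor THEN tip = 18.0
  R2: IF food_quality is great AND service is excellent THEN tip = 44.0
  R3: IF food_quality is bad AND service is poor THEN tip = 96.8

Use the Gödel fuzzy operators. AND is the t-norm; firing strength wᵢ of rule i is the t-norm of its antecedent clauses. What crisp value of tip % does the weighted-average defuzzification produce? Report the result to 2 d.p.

R1 (z=18.0): great=0.84, poor=0.36; AND[min(a, b)] → w = 0.36
R2 (z=44.0): great=0.84, excellent=0.52; AND[min(a, b)] → w = 0.52
R3 (z=96.8): bad=0.48, poor=0.36; AND[min(a, b)] → w = 0.36
Weighted average = (0.36·18.0 + 0.52·44.0 + 0.36·96.8) / (0.36 + 0.52 + 0.36)
  = 64.2080 / 1.2400 = 51.78

51.78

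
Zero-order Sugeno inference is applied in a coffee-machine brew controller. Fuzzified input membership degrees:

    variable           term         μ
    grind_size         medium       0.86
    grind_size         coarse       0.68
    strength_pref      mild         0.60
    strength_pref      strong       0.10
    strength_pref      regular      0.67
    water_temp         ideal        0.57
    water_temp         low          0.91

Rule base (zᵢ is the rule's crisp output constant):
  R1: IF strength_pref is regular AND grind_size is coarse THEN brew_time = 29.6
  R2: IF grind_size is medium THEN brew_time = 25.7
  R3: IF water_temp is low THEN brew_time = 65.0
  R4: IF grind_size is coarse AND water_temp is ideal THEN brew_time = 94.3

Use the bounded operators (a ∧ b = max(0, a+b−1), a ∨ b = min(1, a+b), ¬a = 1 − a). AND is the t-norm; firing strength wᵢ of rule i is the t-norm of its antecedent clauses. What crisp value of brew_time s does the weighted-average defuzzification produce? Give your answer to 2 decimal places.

48.60

R1 (z=29.6): regular=0.67, coarse=0.68; AND[max(0, a+b−1)] → w = 0.35
R2 (z=25.7): medium=0.86 → w = 0.86
R3 (z=65.0): low=0.91 → w = 0.91
R4 (z=94.3): coarse=0.68, ideal=0.57; AND[max(0, a+b−1)] → w = 0.25
Weighted average = (0.35·29.6 + 0.86·25.7 + 0.91·65.0 + 0.25·94.3) / (0.35 + 0.86 + 0.91 + 0.25)
  = 115.1870 / 2.3700 = 48.60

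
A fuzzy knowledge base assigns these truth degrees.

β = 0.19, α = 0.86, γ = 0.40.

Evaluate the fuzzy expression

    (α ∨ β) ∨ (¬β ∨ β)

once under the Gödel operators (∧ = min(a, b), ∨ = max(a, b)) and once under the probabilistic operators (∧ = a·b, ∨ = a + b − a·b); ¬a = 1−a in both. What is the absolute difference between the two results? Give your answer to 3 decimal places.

0.123

Under Gödel:
  α ∨ β = max(a, b) on (0.86, 0.19) = 0.86
  ¬β = 1 − 0.19 = 0.81
  ¬β ∨ β = max(a, b) on (0.81, 0.19) = 0.81
  (α ∨ β) ∨ (¬β ∨ β) = max(a, b) on (0.86, 0.81) = 0.86
  → value = 0.8600
Under probabilistic:
  α ∨ β = a + b − a·b on (0.8600, 0.1900) = 0.8866
  ¬β = 1 − 0.1900 = 0.8100
  ¬β ∨ β = a + b − a·b on (0.8100, 0.1900) = 0.8461
  (α ∨ β) ∨ (¬β ∨ β) = a + b − a·b on (0.8866, 0.8461) = 0.9825
  → value = 0.9825
|0.8600 − 0.9825| = 0.123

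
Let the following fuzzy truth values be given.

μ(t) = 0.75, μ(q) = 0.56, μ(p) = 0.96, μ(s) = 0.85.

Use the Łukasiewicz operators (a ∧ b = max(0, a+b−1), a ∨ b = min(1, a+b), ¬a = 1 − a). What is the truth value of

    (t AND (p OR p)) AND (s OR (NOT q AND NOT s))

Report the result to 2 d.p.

0.60

p OR p = min(1, a+b) on (0.96, 0.96) = 1.00
t AND (p OR p) = max(0, a+b−1) on (0.75, 1.00) = 0.75
NOT q = 1 − 0.56 = 0.44
NOT s = 1 − 0.85 = 0.15
NOT q AND NOT s = max(0, a+b−1) on (0.44, 0.15) = 0.00
s OR (NOT q AND NOT s) = min(1, a+b) on (0.85, 0.00) = 0.85
(t AND (p OR p)) AND (s OR (NOT q AND NOT s)) = max(0, a+b−1) on (0.75, 0.85) = 0.60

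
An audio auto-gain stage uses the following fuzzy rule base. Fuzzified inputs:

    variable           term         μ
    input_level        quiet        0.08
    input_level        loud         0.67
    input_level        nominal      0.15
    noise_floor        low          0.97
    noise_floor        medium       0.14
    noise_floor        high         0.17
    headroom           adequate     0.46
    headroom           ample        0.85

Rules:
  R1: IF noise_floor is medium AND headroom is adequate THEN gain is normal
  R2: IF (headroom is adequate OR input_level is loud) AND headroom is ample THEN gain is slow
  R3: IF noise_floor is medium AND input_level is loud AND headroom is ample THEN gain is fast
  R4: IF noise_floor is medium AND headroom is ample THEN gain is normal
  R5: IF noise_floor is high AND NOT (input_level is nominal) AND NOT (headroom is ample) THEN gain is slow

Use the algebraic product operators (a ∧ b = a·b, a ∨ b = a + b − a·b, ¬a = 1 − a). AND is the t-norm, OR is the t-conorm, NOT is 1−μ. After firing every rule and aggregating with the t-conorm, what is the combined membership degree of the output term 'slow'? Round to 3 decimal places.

0.705

R1: medium=0.14, adequate=0.46; AND[a·b] → w = 0.0644
R2: (adequate=0.46 OR loud=0.67) = 0.8218; AND[a·b] with ample=0.85 → w = 0.6985
R3: medium=0.14, loud=0.67, ample=0.85; AND[a·b] → w = 0.0797
R4: medium=0.14, ample=0.85; AND[a·b] → w = 0.1190
R5: high=0.17, ¬nominal=1−0.15=0.85, ¬ample=1−0.85=0.15; AND[a·b] → w = 0.0217
Rules with consequent 'slow': {R2, R5} → strengths 0.6985, 0.0217
Aggregate via t-conorm [a + b − a·b]: 0.7051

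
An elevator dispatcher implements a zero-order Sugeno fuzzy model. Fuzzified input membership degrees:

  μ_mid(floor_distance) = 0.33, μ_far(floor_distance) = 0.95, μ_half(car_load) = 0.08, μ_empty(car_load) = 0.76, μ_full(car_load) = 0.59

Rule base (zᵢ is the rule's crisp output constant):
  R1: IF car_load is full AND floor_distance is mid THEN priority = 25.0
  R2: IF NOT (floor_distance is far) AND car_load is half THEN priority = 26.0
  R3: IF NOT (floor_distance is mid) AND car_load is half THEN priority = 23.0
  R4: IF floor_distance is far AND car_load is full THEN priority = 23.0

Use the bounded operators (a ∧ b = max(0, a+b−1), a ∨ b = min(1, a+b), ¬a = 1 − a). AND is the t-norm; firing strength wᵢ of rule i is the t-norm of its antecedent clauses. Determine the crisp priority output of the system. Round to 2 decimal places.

R1 (z=25.0): full=0.59, mid=0.33; AND[max(0, a+b−1)] → w = 0.00
R2 (z=26.0): ¬far=1−0.95=0.05, half=0.08; AND[max(0, a+b−1)] → w = 0.00
R3 (z=23.0): ¬mid=1−0.33=0.67, half=0.08; AND[max(0, a+b−1)] → w = 0.00
R4 (z=23.0): far=0.95, full=0.59; AND[max(0, a+b−1)] → w = 0.54
Weighted average = (0.00·25.0 + 0.00·26.0 + 0.00·23.0 + 0.54·23.0) / (0.00 + 0.00 + 0.00 + 0.54)
  = 12.4200 / 0.5400 = 23.00

23.00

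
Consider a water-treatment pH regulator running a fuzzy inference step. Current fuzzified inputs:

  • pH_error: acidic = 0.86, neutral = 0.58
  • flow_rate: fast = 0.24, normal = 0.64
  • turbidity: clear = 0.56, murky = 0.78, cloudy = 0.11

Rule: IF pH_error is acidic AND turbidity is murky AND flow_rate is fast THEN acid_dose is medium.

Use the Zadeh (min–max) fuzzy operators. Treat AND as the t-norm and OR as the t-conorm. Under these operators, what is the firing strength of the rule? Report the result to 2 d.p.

firing strength: acidic=0.86, murky=0.78, fast=0.24; AND[min(a, b)] → w = 0.24

0.24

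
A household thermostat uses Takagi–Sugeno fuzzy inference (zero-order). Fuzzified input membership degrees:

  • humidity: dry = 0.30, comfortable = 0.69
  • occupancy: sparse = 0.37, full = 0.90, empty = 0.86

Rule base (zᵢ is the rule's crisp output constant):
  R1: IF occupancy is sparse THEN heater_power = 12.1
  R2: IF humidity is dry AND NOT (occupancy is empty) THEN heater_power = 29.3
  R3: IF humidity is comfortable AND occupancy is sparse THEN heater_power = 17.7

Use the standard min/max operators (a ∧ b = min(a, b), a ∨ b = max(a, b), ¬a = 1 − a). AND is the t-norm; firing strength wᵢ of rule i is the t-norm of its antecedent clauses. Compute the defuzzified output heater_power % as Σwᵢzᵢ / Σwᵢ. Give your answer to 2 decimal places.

R1 (z=12.1): sparse=0.37 → w = 0.37
R2 (z=29.3): dry=0.30, ¬empty=1−0.86=0.14; AND[min(a, b)] → w = 0.14
R3 (z=17.7): comfortable=0.69, sparse=0.37; AND[min(a, b)] → w = 0.37
Weighted average = (0.37·12.1 + 0.14·29.3 + 0.37·17.7) / (0.37 + 0.14 + 0.37)
  = 15.1280 / 0.8800 = 17.19

17.19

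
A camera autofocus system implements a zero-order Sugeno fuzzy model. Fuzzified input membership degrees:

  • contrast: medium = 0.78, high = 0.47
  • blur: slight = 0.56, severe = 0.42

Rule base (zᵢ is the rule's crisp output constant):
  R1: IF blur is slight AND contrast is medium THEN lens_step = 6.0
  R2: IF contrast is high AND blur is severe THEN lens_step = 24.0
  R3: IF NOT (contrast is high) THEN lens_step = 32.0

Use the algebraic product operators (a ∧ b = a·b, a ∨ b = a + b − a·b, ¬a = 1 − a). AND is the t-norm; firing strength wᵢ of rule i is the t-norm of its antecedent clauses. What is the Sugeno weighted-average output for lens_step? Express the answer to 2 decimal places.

20.89

R1 (z=6.0): slight=0.56, medium=0.78; AND[a·b] → w = 0.4368
R2 (z=24.0): high=0.47, severe=0.42; AND[a·b] → w = 0.1974
R3 (z=32.0): ¬high=1−0.47=0.53 → w = 0.5300
Weighted average = (0.4368·6.0 + 0.1974·24.0 + 0.5300·32.0) / (0.4368 + 0.1974 + 0.5300)
  = 24.3184 / 1.1642 = 20.89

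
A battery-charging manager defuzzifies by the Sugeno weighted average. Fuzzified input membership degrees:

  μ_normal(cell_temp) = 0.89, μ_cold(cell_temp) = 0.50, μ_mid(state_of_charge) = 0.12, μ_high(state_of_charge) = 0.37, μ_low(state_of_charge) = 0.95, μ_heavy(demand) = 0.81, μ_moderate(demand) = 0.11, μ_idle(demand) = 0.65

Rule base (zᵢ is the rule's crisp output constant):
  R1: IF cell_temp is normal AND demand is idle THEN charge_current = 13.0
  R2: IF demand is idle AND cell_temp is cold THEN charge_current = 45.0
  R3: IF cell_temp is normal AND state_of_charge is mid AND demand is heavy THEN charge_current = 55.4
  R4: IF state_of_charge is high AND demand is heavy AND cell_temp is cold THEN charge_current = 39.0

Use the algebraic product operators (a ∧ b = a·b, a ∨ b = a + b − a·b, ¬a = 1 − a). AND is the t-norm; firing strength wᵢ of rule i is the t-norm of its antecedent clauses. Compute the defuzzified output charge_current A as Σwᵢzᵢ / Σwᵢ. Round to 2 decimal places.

28.76

R1 (z=13.0): normal=0.89, idle=0.65; AND[a·b] → w = 0.5785
R2 (z=45.0): idle=0.65, cold=0.50; AND[a·b] → w = 0.3250
R3 (z=55.4): normal=0.89, mid=0.12, heavy=0.81; AND[a·b] → w = 0.0865
R4 (z=39.0): high=0.37, heavy=0.81, cold=0.50; AND[a·b] → w = 0.1499
Weighted average = (0.5785·13.0 + 0.3250·45.0 + 0.0865·55.4 + 0.1499·39.0) / (0.5785 + 0.3250 + 0.0865 + 0.1499)
  = 32.7822 / 1.1399 = 28.76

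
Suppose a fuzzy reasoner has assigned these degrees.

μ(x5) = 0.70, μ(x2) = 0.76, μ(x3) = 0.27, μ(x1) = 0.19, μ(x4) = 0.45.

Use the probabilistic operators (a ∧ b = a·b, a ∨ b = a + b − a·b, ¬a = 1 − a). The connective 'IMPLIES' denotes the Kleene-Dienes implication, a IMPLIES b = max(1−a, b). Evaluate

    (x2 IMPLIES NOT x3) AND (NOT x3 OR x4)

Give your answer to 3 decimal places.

0.622

NOT x3 = 1 − 0.2700 = 0.7300
x2 IMPLIES NOT x3  [Kleene-Dienes: max(1−a, b)] with a=0.7600, b=0.7300 → 0.7300
NOT x3 = 1 − 0.2700 = 0.7300
NOT x3 OR x4 = a + b − a·b on (0.7300, 0.4500) = 0.8515
(x2 IMPLIES NOT x3) AND (NOT x3 OR x4) = a·b on (0.7300, 0.8515) = 0.6216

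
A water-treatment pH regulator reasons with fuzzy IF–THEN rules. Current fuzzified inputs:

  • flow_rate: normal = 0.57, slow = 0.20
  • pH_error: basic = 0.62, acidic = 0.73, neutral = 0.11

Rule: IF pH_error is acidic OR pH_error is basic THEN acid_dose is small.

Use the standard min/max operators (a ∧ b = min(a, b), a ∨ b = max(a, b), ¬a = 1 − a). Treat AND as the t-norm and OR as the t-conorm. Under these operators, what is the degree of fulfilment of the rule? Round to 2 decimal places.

0.73

firing strength: acidic=0.73, basic=0.62; OR[max(a, b)] → w = 0.73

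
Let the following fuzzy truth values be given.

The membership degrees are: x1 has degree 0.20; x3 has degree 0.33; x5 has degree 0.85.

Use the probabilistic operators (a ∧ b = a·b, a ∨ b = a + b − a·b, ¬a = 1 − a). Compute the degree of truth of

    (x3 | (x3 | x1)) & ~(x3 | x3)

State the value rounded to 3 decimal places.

x3 | x1 = a + b − a·b on (0.3300, 0.2000) = 0.4640
x3 | (x3 | x1) = a + b − a·b on (0.3300, 0.4640) = 0.6409
x3 | x3 = a + b − a·b on (0.3300, 0.3300) = 0.5511
~(x3 | x3) = 1 − 0.5511 = 0.4489
(x3 | (x3 | x1)) & ~(x3 | x3) = a·b on (0.6409, 0.4489) = 0.2877

0.288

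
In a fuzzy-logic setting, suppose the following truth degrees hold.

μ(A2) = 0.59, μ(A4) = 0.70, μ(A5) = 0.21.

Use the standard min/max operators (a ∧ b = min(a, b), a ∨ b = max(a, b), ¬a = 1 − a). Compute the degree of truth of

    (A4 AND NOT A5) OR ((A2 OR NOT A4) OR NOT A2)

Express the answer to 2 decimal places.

0.70

NOT A5 = 1 − 0.21 = 0.79
A4 AND NOT A5 = min(a, b) on (0.70, 0.79) = 0.70
NOT A4 = 1 − 0.70 = 0.30
A2 OR NOT A4 = max(a, b) on (0.59, 0.30) = 0.59
NOT A2 = 1 − 0.59 = 0.41
(A2 OR NOT A4) OR NOT A2 = max(a, b) on (0.59, 0.41) = 0.59
(A4 AND NOT A5) OR ((A2 OR NOT A4) OR NOT A2) = max(a, b) on (0.70, 0.59) = 0.70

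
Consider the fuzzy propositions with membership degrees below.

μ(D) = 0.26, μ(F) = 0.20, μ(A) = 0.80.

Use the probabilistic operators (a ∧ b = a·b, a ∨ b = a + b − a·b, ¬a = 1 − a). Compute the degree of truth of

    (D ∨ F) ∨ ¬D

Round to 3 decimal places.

D ∨ F = a + b − a·b on (0.2600, 0.2000) = 0.4080
¬D = 1 − 0.2600 = 0.7400
(D ∨ F) ∨ ¬D = a + b − a·b on (0.4080, 0.7400) = 0.8461

0.846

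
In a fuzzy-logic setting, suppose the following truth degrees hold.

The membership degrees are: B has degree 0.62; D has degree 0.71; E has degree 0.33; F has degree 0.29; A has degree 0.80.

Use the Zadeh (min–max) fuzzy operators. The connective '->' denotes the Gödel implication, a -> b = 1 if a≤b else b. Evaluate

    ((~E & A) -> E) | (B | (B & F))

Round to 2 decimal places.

0.62

~E = 1 − 0.33 = 0.67
~E & A = min(a, b) on (0.67, 0.80) = 0.67
(~E & A) -> E  [Gödel: 1 if a≤b else b] with a=0.67, b=0.33 → 0.33
B & F = min(a, b) on (0.62, 0.29) = 0.29
B | (B & F) = max(a, b) on (0.62, 0.29) = 0.62
((~E & A) -> E) | (B | (B & F)) = max(a, b) on (0.33, 0.62) = 0.62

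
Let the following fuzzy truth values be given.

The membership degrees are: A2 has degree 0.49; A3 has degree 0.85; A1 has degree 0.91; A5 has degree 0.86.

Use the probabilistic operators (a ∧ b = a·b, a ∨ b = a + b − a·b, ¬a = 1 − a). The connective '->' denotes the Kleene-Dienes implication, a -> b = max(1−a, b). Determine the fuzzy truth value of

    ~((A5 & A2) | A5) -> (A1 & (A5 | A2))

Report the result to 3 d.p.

0.919

A5 & A2 = a·b on (0.8600, 0.4900) = 0.4214
(A5 & A2) | A5 = a + b − a·b on (0.4214, 0.8600) = 0.9190
~((A5 & A2) | A5) = 1 − 0.9190 = 0.0810
A5 | A2 = a + b − a·b on (0.8600, 0.4900) = 0.9286
A1 & (A5 | A2) = a·b on (0.9100, 0.9286) = 0.8450
~((A5 & A2) | A5) -> (A1 & (A5 | A2))  [Kleene-Dienes: max(1−a, b)] with a=0.0810, b=0.8450 → 0.9190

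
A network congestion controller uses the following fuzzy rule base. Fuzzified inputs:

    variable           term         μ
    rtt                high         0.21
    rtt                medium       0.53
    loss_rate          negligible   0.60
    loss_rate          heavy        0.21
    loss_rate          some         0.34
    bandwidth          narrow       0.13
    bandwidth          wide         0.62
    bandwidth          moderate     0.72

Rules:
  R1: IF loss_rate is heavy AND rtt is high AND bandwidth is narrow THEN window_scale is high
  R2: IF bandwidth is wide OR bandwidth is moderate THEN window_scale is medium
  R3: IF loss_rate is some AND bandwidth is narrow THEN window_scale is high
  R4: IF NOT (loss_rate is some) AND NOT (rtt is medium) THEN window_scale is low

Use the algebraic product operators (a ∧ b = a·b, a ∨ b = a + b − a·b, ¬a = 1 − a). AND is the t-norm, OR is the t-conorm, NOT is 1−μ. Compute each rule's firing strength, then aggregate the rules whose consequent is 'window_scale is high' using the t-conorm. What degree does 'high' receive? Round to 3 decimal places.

R1: heavy=0.21, high=0.21, narrow=0.13; AND[a·b] → w = 0.0057
R2: wide=0.62, moderate=0.72; OR[a + b − a·b] → w = 0.8936
R3: some=0.34, narrow=0.13; AND[a·b] → w = 0.0442
R4: ¬some=1−0.34=0.66, ¬medium=1−0.53=0.47; AND[a·b] → w = 0.3102
Rules with consequent 'high': {R1, R3} → strengths 0.0057, 0.0442
Aggregate via t-conorm [a + b − a·b]: 0.0497

0.050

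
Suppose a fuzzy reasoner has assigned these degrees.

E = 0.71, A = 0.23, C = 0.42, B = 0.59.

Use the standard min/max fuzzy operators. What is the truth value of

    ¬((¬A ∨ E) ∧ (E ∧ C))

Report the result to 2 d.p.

0.58

¬A = 1 − 0.23 = 0.77
¬A ∨ E = max(a, b) on (0.77, 0.71) = 0.77
E ∧ C = min(a, b) on (0.71, 0.42) = 0.42
(¬A ∨ E) ∧ (E ∧ C) = min(a, b) on (0.77, 0.42) = 0.42
¬((¬A ∨ E) ∧ (E ∧ C)) = 1 − 0.42 = 0.58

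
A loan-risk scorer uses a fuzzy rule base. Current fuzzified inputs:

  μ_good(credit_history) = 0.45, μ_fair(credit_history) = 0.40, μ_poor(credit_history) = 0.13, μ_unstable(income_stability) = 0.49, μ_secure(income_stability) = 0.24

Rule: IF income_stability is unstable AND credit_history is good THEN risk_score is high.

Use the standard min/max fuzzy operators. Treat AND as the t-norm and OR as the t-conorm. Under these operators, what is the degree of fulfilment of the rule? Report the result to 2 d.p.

firing strength: unstable=0.49, good=0.45; AND[min(a, b)] → w = 0.45

0.45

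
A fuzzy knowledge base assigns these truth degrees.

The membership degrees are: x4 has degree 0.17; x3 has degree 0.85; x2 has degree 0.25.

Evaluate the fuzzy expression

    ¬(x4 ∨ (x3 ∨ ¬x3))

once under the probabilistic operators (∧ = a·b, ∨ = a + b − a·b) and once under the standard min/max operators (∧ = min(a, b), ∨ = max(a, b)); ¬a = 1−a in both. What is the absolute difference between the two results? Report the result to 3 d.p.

Under probabilistic:
  ¬x3 = 1 − 0.8500 = 0.1500
  x3 ∨ ¬x3 = a + b − a·b on (0.8500, 0.1500) = 0.8725
  x4 ∨ (x3 ∨ ¬x3) = a + b − a·b on (0.1700, 0.8725) = 0.8942
  ¬(x4 ∨ (x3 ∨ ¬x3)) = 1 − 0.8942 = 0.1058
  → value = 0.1058
Under standard min/max:
  ¬x3 = 1 − 0.85 = 0.15
  x3 ∨ ¬x3 = max(a, b) on (0.85, 0.15) = 0.85
  x4 ∨ (x3 ∨ ¬x3) = max(a, b) on (0.17, 0.85) = 0.85
  ¬(x4 ∨ (x3 ∨ ¬x3)) = 1 − 0.85 = 0.15
  → value = 0.1500
|0.1058 − 0.1500| = 0.044

0.044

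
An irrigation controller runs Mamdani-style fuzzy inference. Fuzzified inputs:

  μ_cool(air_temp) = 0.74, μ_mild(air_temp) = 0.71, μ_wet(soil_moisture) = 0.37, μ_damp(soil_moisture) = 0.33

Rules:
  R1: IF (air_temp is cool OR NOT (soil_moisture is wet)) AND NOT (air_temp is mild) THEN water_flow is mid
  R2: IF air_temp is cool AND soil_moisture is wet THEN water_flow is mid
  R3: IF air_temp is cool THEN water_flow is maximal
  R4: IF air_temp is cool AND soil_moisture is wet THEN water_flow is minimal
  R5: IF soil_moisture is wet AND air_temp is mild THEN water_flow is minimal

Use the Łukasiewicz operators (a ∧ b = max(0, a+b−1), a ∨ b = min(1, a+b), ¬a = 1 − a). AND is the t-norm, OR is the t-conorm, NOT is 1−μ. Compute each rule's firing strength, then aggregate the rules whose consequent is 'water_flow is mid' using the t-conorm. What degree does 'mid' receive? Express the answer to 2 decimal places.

R1: (cool=0.74 OR ¬wet=1−0.37=0.63) = 1.00; AND[max(0, a+b−1)] with ¬mild=1−0.71=0.29 → w = 0.29
R2: cool=0.74, wet=0.37; AND[max(0, a+b−1)] → w = 0.11
R3: cool=0.74 → w = 0.74
R4: cool=0.74, wet=0.37; AND[max(0, a+b−1)] → w = 0.11
R5: wet=0.37, mild=0.71; AND[max(0, a+b−1)] → w = 0.08
Rules with consequent 'mid': {R1, R2} → strengths 0.29, 0.11
Aggregate via t-conorm [min(1, a+b)]: 0.40

0.40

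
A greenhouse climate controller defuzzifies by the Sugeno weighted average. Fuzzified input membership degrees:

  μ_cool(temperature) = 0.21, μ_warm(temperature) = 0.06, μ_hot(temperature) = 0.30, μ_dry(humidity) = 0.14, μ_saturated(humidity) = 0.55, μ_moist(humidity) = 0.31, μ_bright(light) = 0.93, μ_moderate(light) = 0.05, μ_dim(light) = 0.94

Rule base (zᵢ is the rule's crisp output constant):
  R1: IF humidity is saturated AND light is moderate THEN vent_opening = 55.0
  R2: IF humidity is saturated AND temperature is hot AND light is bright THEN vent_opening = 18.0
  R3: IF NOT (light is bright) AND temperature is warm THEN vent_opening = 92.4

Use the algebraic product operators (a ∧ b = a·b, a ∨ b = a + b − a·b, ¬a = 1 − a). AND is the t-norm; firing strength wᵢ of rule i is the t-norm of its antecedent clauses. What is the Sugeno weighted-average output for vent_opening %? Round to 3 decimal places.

R1 (z=55.0): saturated=0.55, moderate=0.05; AND[a·b] → w = 0.0275
R2 (z=18.0): saturated=0.55, hot=0.30, bright=0.93; AND[a·b] → w = 0.1535
R3 (z=92.4): ¬bright=1−0.93=0.07, warm=0.06; AND[a·b] → w = 0.0042
Weighted average = (0.0275·55.0 + 0.1535·18.0 + 0.0042·92.4) / (0.0275 + 0.1535 + 0.0042)
  = 4.6627 / 0.1852 = 25.183

25.183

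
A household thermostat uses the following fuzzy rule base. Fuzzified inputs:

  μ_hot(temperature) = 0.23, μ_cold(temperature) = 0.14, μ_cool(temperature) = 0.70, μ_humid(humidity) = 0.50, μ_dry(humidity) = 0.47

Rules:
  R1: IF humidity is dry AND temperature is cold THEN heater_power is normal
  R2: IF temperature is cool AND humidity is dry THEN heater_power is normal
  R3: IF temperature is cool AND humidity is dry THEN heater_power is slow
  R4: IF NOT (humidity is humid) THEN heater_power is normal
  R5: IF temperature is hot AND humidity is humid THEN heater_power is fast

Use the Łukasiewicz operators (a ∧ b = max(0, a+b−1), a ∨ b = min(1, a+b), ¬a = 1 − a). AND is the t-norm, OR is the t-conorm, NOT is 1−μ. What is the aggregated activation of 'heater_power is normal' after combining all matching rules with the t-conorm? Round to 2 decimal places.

R1: dry=0.47, cold=0.14; AND[max(0, a+b−1)] → w = 0.00
R2: cool=0.70, dry=0.47; AND[max(0, a+b−1)] → w = 0.17
R3: cool=0.70, dry=0.47; AND[max(0, a+b−1)] → w = 0.17
R4: ¬humid=1−0.50=0.50 → w = 0.50
R5: hot=0.23, humid=0.50; AND[max(0, a+b−1)] → w = 0.00
Rules with consequent 'normal': {R1, R2, R4} → strengths 0.00, 0.17, 0.50
Aggregate via t-conorm [min(1, a+b)]: 0.67

0.67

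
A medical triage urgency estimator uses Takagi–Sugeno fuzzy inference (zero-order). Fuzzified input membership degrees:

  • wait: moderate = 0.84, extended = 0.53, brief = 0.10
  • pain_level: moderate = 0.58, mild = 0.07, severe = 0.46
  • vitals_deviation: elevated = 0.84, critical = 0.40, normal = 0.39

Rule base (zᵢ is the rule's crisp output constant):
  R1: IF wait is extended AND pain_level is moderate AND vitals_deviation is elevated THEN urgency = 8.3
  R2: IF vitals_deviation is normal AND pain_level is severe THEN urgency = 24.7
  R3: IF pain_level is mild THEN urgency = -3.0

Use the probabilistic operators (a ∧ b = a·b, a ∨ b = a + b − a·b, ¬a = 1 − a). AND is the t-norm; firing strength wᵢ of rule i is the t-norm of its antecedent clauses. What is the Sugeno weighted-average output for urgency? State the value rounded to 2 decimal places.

R1 (z=8.3): extended=0.53, moderate=0.58, elevated=0.84; AND[a·b] → w = 0.2582
R2 (z=24.7): normal=0.39, severe=0.46; AND[a·b] → w = 0.1794
R3 (z=-3.0): mild=0.07 → w = 0.0700
Weighted average = (0.2582·8.3 + 0.1794·24.7 + 0.0700·-3.0) / (0.2582 + 0.1794 + 0.0700)
  = 6.3644 / 0.5076 = 12.54

12.54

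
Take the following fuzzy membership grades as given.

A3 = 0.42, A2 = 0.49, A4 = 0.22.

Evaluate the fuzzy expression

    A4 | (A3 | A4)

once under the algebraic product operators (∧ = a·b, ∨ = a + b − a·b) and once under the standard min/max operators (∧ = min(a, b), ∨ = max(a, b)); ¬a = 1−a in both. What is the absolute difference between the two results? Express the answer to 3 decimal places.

Under algebraic product:
  A3 | A4 = a + b − a·b on (0.4200, 0.2200) = 0.5476
  A4 | (A3 | A4) = a + b − a·b on (0.2200, 0.5476) = 0.6471
  → value = 0.6471
Under standard min/max:
  A3 | A4 = max(a, b) on (0.42, 0.22) = 0.42
  A4 | (A3 | A4) = max(a, b) on (0.22, 0.42) = 0.42
  → value = 0.4200
|0.6471 − 0.4200| = 0.227

0.227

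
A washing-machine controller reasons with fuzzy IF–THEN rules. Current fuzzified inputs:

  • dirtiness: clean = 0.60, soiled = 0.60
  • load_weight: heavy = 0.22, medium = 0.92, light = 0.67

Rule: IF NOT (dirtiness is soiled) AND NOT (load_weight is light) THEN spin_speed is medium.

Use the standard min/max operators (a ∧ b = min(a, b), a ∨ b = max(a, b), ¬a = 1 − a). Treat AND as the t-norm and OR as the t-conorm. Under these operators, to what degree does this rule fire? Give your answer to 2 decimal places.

firing strength: ¬soiled=1−0.60=0.40, ¬light=1−0.67=0.33; AND[min(a, b)] → w = 0.33

0.33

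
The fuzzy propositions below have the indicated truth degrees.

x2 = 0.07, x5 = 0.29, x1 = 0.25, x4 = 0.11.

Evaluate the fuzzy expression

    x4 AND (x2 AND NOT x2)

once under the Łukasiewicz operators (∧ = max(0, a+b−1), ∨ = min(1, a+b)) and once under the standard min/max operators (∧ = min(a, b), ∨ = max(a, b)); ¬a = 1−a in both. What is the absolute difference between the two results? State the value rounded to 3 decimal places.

0.070

Under Łukasiewicz:
  NOT x2 = 1 − 0.07 = 0.93
  x2 AND NOT x2 = max(0, a+b−1) on (0.07, 0.93) = 0.00
  x4 AND (x2 AND NOT x2) = max(0, a+b−1) on (0.11, 0.00) = 0.00
  → value = 0.0000
Under standard min/max:
  NOT x2 = 1 − 0.07 = 0.93
  x2 AND NOT x2 = min(a, b) on (0.07, 0.93) = 0.07
  x4 AND (x2 AND NOT x2) = min(a, b) on (0.11, 0.07) = 0.07
  → value = 0.0700
|0.0000 − 0.0700| = 0.070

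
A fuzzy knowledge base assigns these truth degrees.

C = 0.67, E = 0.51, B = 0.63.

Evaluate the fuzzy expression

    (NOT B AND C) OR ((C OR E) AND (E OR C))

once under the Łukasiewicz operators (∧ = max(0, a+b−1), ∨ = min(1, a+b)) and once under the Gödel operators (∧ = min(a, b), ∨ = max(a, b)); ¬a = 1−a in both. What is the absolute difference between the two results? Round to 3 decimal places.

0.330

Under Łukasiewicz:
  NOT B = 1 − 0.63 = 0.37
  NOT B AND C = max(0, a+b−1) on (0.37, 0.67) = 0.04
  C OR E = min(1, a+b) on (0.67, 0.51) = 1.00
  E OR C = min(1, a+b) on (0.51, 0.67) = 1.00
  (C OR E) AND (E OR C) = max(0, a+b−1) on (1.00, 1.00) = 1.00
  (NOT B AND C) OR ((C OR E) AND (E OR C)) = min(1, a+b) on (0.04, 1.00) = 1.00
  → value = 1.0000
Under Gödel:
  NOT B = 1 − 0.63 = 0.37
  NOT B AND C = min(a, b) on (0.37, 0.67) = 0.37
  C OR E = max(a, b) on (0.67, 0.51) = 0.67
  E OR C = max(a, b) on (0.51, 0.67) = 0.67
  (C OR E) AND (E OR C) = min(a, b) on (0.67, 0.67) = 0.67
  (NOT B AND C) OR ((C OR E) AND (E OR C)) = max(a, b) on (0.37, 0.67) = 0.67
  → value = 0.6700
|1.0000 − 0.6700| = 0.330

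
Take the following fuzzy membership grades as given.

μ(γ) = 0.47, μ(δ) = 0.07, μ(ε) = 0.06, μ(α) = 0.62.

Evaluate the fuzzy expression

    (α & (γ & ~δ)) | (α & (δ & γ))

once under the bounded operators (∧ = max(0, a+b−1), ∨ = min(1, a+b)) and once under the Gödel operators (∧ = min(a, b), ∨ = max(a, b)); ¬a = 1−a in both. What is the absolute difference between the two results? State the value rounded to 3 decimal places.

Under bounded:
  ~δ = 1 − 0.07 = 0.93
  γ & ~δ = max(0, a+b−1) on (0.47, 0.93) = 0.40
  α & (γ & ~δ) = max(0, a+b−1) on (0.62, 0.40) = 0.02
  δ & γ = max(0, a+b−1) on (0.07, 0.47) = 0.00
  α & (δ & γ) = max(0, a+b−1) on (0.62, 0.00) = 0.00
  (α & (γ & ~δ)) | (α & (δ & γ)) = min(1, a+b) on (0.02, 0.00) = 0.02
  → value = 0.0200
Under Gödel:
  ~δ = 1 − 0.07 = 0.93
  γ & ~δ = min(a, b) on (0.47, 0.93) = 0.47
  α & (γ & ~δ) = min(a, b) on (0.62, 0.47) = 0.47
  δ & γ = min(a, b) on (0.07, 0.47) = 0.07
  α & (δ & γ) = min(a, b) on (0.62, 0.07) = 0.07
  (α & (γ & ~δ)) | (α & (δ & γ)) = max(a, b) on (0.47, 0.07) = 0.47
  → value = 0.4700
|0.0200 − 0.4700| = 0.450

0.450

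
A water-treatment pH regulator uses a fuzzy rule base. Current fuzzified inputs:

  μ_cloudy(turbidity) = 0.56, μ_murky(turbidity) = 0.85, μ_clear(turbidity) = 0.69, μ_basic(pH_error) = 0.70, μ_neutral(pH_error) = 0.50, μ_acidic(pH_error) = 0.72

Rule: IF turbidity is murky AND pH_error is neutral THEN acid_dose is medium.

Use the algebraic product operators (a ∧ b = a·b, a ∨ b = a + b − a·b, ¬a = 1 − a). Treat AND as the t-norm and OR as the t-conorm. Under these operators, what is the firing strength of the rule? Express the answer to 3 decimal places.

0.425

firing strength: murky=0.85, neutral=0.50; AND[a·b] → w = 0.4250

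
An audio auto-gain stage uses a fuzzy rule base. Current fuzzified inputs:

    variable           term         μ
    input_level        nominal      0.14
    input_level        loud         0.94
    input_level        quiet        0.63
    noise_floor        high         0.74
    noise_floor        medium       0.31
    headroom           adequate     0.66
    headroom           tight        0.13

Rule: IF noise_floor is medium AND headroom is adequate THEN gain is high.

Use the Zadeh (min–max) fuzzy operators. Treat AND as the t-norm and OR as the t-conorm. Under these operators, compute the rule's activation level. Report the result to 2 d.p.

firing strength: medium=0.31, adequate=0.66; AND[min(a, b)] → w = 0.31

0.31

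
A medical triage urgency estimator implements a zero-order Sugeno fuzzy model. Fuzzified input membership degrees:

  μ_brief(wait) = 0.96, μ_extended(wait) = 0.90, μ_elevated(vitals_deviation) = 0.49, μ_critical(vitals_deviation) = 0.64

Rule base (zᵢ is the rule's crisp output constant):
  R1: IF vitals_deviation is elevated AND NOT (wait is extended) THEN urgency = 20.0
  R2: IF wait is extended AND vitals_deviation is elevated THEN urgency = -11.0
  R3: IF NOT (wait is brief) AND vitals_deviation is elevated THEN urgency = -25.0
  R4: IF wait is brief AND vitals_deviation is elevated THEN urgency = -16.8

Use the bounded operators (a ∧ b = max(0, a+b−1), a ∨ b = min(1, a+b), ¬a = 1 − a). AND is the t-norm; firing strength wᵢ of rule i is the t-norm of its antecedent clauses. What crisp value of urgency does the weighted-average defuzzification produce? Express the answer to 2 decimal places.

R1 (z=20.0): elevated=0.49, ¬extended=1−0.90=0.10; AND[max(0, a+b−1)] → w = 0.00
R2 (z=-11.0): extended=0.90, elevated=0.49; AND[max(0, a+b−1)] → w = 0.39
R3 (z=-25.0): ¬brief=1−0.96=0.04, elevated=0.49; AND[max(0, a+b−1)] → w = 0.00
R4 (z=-16.8): brief=0.96, elevated=0.49; AND[max(0, a+b−1)] → w = 0.45
Weighted average = (0.00·20.0 + 0.39·-11.0 + 0.00·-25.0 + 0.45·-16.8) / (0.00 + 0.39 + 0.00 + 0.45)
  = -11.8500 / 0.8400 = -14.11

-14.11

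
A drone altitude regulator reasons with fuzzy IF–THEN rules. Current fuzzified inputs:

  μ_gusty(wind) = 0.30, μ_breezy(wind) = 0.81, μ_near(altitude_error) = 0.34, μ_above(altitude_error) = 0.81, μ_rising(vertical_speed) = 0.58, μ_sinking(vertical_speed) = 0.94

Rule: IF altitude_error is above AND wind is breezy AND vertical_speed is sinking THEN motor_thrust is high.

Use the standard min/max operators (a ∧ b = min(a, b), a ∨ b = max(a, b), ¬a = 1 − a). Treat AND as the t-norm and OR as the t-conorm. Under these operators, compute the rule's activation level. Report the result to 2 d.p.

0.81

firing strength: above=0.81, breezy=0.81, sinking=0.94; AND[min(a, b)] → w = 0.81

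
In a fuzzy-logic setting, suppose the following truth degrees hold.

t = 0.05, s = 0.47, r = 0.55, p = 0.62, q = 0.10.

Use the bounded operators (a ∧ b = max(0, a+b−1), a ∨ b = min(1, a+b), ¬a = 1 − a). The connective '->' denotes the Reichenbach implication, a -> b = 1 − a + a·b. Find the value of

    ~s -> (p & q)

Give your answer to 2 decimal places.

0.47

~s = 1 − 0.47 = 0.53
p & q = max(0, a+b−1) on (0.62, 0.10) = 0.00
~s -> (p & q)  [Reichenbach: 1 − a + a·b] with a=0.53, b=0.00 → 0.47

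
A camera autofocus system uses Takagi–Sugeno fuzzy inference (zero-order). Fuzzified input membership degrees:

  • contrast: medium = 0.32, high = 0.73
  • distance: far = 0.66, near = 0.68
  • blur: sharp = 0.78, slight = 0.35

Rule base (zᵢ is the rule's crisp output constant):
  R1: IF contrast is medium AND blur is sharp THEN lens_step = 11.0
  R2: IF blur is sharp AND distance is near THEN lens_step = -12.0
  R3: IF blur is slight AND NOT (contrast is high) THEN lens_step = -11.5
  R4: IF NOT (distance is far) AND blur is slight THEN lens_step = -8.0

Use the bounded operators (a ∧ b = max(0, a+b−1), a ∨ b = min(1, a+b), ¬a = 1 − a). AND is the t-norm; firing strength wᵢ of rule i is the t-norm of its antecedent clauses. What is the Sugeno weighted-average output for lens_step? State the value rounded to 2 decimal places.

R1 (z=11.0): medium=0.32, sharp=0.78; AND[max(0, a+b−1)] → w = 0.10
R2 (z=-12.0): sharp=0.78, near=0.68; AND[max(0, a+b−1)] → w = 0.46
R3 (z=-11.5): slight=0.35, ¬high=1−0.73=0.27; AND[max(0, a+b−1)] → w = 0.00
R4 (z=-8.0): ¬far=1−0.66=0.34, slight=0.35; AND[max(0, a+b−1)] → w = 0.00
Weighted average = (0.10·11.0 + 0.46·-12.0 + 0.00·-11.5 + 0.00·-8.0) / (0.10 + 0.46 + 0.00 + 0.00)
  = -4.4200 / 0.5600 = -7.89

-7.89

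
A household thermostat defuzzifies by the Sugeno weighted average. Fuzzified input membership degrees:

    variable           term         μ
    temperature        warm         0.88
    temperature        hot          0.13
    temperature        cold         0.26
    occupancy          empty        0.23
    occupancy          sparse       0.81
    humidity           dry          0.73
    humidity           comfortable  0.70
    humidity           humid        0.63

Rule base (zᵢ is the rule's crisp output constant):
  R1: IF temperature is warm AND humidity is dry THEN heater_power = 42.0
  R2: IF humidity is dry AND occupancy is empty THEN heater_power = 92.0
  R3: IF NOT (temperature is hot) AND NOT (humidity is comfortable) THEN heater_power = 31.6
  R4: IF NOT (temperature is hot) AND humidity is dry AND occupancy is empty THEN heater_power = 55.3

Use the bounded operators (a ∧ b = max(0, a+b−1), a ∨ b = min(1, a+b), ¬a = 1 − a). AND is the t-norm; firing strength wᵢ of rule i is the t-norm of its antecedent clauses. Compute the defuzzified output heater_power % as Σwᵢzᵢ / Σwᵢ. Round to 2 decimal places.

39.73

R1 (z=42.0): warm=0.88, dry=0.73; AND[max(0, a+b−1)] → w = 0.61
R2 (z=92.0): dry=0.73, empty=0.23; AND[max(0, a+b−1)] → w = 0.00
R3 (z=31.6): ¬hot=1−0.13=0.87, ¬comfortable=1−0.70=0.30; AND[max(0, a+b−1)] → w = 0.17
R4 (z=55.3): ¬hot=1−0.13=0.87, dry=0.73, empty=0.23; AND[max(0, a+b−1)] → w = 0.00
Weighted average = (0.61·42.0 + 0.00·92.0 + 0.17·31.6 + 0.00·55.3) / (0.61 + 0.00 + 0.17 + 0.00)
  = 30.9920 / 0.7800 = 39.73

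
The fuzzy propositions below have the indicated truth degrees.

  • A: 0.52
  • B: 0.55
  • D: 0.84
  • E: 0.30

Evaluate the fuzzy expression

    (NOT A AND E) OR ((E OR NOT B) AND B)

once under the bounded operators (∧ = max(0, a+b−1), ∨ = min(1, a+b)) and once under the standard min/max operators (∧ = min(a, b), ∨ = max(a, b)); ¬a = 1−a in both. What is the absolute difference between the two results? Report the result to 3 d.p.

0.150

Under bounded:
  NOT A = 1 − 0.52 = 0.48
  NOT A AND E = max(0, a+b−1) on (0.48, 0.30) = 0.00
  NOT B = 1 − 0.55 = 0.45
  E OR NOT B = min(1, a+b) on (0.30, 0.45) = 0.75
  (E OR NOT B) AND B = max(0, a+b−1) on (0.75, 0.55) = 0.30
  (NOT A AND E) OR ((E OR NOT B) AND B) = min(1, a+b) on (0.00, 0.30) = 0.30
  → value = 0.3000
Under standard min/max:
  NOT A = 1 − 0.52 = 0.48
  NOT A AND E = min(a, b) on (0.48, 0.30) = 0.30
  NOT B = 1 − 0.55 = 0.45
  E OR NOT B = max(a, b) on (0.30, 0.45) = 0.45
  (E OR NOT B) AND B = min(a, b) on (0.45, 0.55) = 0.45
  (NOT A AND E) OR ((E OR NOT B) AND B) = max(a, b) on (0.30, 0.45) = 0.45
  → value = 0.4500
|0.3000 − 0.4500| = 0.150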